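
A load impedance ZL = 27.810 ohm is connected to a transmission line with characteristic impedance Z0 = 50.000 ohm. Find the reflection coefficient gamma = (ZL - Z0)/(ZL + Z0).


gamma = (27.810 - 50.000) / (27.810 + 50.000) = -0.2852

-0.2852


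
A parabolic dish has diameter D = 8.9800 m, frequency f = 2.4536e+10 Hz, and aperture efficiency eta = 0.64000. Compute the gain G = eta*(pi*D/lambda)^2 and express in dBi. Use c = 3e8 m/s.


lambda = c / f = 3.0000e+08 / 2.4536e+10 = 0.01222693 m
G_linear = 0.64000 * (pi * 8.9800 / 0.01222693)^2 = 3.407199e+06
G_dBi = 10 * log10(3.407199e+06) = 65.32 dBi

65.32 dBi


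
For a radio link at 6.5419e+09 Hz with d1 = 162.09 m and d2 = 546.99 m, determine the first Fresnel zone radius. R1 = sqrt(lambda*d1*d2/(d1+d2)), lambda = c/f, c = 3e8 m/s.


lambda = c / f = 3.0000e+08 / 6.5419e+09 = 0.04585824 m
R1 = sqrt(0.04585824 * 162.09 * 546.99 / (162.09 + 546.99)) = 2.395 m

2.395 m


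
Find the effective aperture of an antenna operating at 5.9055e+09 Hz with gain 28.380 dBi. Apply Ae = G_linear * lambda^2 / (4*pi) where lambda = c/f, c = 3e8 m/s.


lambda = c / f = 3.0000e+08 / 5.9055e+09 = 0.05080010 m
G_linear = 10^(28.380/10) = 688.6523
Ae = G_linear * lambda^2 / (4*pi) = 688.6523 * 0.05080010^2 / (4*pi) = 0.1414 m^2

0.1414 m^2


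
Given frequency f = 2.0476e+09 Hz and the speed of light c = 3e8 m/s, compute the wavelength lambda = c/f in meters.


lambda = c / f = 3.0000e+08 / 2.0476e+09 = 0.1465 m

0.1465 m


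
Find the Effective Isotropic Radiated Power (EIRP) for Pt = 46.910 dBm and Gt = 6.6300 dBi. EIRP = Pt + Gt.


EIRP = Pt + Gt = 46.910 + 6.6300 = 53.54 dBm

53.54 dBm


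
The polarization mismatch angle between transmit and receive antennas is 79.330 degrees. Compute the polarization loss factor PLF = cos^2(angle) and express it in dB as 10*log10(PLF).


PLF_linear = cos^2(79.330 deg) = 0.03428130
PLF_dB = 10 * log10(0.03428130) = -14.65 dB

-14.65 dB


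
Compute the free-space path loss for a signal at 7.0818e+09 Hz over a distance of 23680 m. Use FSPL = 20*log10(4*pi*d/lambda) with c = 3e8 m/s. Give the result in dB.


lambda = c / f = 3.0000e+08 / 7.0818e+09 = 0.04236211 m
FSPL = 20 * log10(4*pi*23680/0.04236211) = 136.9 dB

136.9 dB


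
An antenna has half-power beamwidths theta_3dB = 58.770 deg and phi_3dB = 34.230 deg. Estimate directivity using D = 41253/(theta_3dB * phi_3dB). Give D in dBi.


D_linear = 41253 / (58.770 * 34.230) = 20.50657
D_dBi = 10 * log10(20.50657) = 13.12 dBi

13.12 dBi


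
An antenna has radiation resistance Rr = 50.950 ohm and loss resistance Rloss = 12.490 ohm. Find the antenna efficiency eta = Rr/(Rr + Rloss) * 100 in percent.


eta = 50.950 / (50.950 + 12.490) * 100 = 80.31%

80.31%


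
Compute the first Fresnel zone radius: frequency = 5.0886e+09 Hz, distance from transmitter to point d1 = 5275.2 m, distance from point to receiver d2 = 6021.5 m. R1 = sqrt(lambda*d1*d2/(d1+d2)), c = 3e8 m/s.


lambda = c / f = 3.0000e+08 / 5.0886e+09 = 0.05895531 m
R1 = sqrt(0.05895531 * 5275.2 * 6021.5 / (5275.2 + 6021.5)) = 12.88 m

12.88 m


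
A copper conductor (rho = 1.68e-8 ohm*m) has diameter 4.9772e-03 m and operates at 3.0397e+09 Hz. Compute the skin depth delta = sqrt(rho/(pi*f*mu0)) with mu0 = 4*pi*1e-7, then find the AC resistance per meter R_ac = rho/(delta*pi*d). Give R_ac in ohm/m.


delta = sqrt(1.68e-8 / (pi * 3.0397e+09 * 4*pi*1e-7)) = 1.183203e-06 m
R_ac = 1.68e-8 / (1.183203e-06 * pi * 4.9772e-03) = 0.9081 ohm/m

0.9081 ohm/m


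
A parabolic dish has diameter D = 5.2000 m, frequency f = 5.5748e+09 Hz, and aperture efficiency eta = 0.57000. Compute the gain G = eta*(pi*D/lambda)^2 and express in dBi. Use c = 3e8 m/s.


lambda = c / f = 3.0000e+08 / 5.5748e+09 = 0.05381359 m
G_linear = 0.57000 * (pi * 5.2000 / 0.05381359)^2 = 52528.79
G_dBi = 10 * log10(52528.79) = 47.20 dBi

47.20 dBi


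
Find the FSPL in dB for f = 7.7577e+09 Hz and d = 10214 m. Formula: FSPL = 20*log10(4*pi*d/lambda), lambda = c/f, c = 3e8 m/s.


lambda = c / f = 3.0000e+08 / 7.7577e+09 = 0.03867126 m
FSPL = 20 * log10(4*pi*10214/0.03867126) = 130.4 dB

130.4 dB


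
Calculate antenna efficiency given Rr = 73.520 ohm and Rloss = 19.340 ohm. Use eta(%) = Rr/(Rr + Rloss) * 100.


eta = 73.520 / (73.520 + 19.340) * 100 = 79.17%

79.17%


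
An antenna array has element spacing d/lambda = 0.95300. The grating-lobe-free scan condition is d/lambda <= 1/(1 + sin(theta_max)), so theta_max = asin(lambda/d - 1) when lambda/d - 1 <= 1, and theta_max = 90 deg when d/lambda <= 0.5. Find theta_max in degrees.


lambda/d - 1 = 1/0.95300 - 1 = 0.04931794
theta_max = asin(0.04931794) = 2.827 deg

2.827 deg


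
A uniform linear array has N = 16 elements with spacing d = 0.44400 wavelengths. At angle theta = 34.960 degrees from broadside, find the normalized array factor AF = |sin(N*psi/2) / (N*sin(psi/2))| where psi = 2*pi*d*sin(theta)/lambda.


psi = 2*pi*0.44400*sin(34.960 deg) = 1.598530 rad
AF = |sin(16*1.598530/2) / (16*sin(1.598530/2))| = 0.01919

0.01919


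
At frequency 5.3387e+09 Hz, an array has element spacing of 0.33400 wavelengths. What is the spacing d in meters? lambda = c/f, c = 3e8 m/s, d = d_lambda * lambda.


lambda = c / f = 3.0000e+08 / 5.3387e+09 = 0.05619346 m
d = 0.33400 * 0.05619346 = 0.01877 m

0.01877 m


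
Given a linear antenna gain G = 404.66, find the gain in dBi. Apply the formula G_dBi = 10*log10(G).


G_dBi = 10 * log10(404.66) = 26.07 dBi

26.07 dBi


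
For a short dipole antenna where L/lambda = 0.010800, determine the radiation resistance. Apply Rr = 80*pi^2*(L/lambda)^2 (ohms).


Rr = 80 * pi^2 * (0.010800)^2 = 80 * 9.869604 * 1.166400e-04 = 0.09210 ohm

0.09210 ohm


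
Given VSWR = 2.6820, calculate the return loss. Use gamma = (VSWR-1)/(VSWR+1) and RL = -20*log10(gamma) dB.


gamma = (2.6820 - 1) / (2.6820 + 1) = 0.4568169
RL = -20 * log10(0.4568169) = 6.805 dB

6.805 dB


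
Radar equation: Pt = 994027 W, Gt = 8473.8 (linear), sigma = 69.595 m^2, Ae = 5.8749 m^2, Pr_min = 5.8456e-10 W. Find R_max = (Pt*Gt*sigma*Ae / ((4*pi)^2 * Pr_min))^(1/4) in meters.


R^4 = 994027*8473.8*69.595*5.8749 / ((4*pi)^2 * 5.8456e-10) = 3.730835e+19
R_max = 3.730835e+19^0.25 = 78154 m

78154 m


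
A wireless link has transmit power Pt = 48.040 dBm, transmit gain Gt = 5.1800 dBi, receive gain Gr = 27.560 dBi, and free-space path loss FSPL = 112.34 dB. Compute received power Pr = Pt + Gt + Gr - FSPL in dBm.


Pr = 48.040 + 5.1800 + 27.560 - 112.34 = -31.56 dBm

-31.56 dBm


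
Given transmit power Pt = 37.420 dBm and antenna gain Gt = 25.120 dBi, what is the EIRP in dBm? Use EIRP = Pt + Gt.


EIRP = Pt + Gt = 37.420 + 25.120 = 62.54 dBm

62.54 dBm


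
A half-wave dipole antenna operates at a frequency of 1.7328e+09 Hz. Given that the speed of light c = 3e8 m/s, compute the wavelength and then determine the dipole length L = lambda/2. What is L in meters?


lambda = c / f = 3.0000e+08 / 1.7328e+09 = 0.1731302 m
L = lambda / 2 = 0.1731302 / 2 = 0.08657 m

0.08657 m


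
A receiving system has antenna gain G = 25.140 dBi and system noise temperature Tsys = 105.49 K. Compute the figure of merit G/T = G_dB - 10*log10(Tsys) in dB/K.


G/T = 25.140 - 10*log10(105.49) = 25.140 - 20.23211 = 4.908 dB/K

4.908 dB/K


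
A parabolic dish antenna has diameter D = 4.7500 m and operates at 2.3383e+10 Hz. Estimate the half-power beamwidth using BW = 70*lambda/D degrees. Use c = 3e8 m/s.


lambda = c / f = 3.0000e+08 / 2.3383e+10 = 0.01282983 m
BW = 70 * 0.01282983 / 4.7500 = 0.1891 deg

0.1891 deg


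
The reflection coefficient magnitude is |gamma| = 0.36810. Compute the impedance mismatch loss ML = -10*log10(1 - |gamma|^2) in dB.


ML = -10 * log10(1 - 0.36810^2) = -10 * log10(0.86450239) = 0.6323 dB

0.6323 dB


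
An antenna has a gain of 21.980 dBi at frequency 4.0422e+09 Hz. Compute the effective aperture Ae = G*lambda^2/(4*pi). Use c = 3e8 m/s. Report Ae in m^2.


lambda = c / f = 3.0000e+08 / 4.0422e+09 = 0.07421701 m
G_linear = 10^(21.980/10) = 157.7611
Ae = G_linear * lambda^2 / (4*pi) = 157.7611 * 0.07421701^2 / (4*pi) = 0.06915 m^2

0.06915 m^2


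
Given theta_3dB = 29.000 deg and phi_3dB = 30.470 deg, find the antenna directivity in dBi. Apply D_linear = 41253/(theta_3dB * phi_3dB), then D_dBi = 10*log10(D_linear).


D_linear = 41253 / (29.000 * 30.470) = 46.68583
D_dBi = 10 * log10(46.68583) = 16.69 dBi

16.69 dBi


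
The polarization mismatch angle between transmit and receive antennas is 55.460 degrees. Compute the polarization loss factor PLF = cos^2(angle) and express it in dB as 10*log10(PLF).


PLF_linear = cos^2(55.460 deg) = 0.3214680
PLF_dB = 10 * log10(0.3214680) = -4.929 dB

-4.929 dB


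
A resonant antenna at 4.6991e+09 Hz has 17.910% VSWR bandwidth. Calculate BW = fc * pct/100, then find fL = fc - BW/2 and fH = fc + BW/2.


BW = 4.6991e+09 * 17.910/100 = 8.416088e+08 Hz
fL = 4.6991e+09 - 8.416088e+08/2 = 4.278e+09 Hz
fH = 4.6991e+09 + 8.416088e+08/2 = 5.120e+09 Hz

BW=8.416e+08 Hz, fL=4.278e+09 Hz, fH=5.120e+09 Hz


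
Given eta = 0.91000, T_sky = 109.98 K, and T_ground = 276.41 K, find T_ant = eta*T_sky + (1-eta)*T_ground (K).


T_ant = 0.91000 * 109.98 + (1 - 0.91000) * 276.41 = 125.0 K

125.0 K


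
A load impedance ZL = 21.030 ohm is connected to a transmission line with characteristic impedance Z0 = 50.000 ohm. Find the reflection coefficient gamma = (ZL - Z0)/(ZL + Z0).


gamma = (21.030 - 50.000) / (21.030 + 50.000) = -0.4079

-0.4079


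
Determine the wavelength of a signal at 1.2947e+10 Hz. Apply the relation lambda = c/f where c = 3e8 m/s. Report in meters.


lambda = c / f = 3.0000e+08 / 1.2947e+10 = 0.02317 m

0.02317 m


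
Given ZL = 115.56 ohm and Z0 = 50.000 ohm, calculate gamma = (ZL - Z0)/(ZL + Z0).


gamma = (115.56 - 50.000) / (115.56 + 50.000) = 0.3960

0.3960


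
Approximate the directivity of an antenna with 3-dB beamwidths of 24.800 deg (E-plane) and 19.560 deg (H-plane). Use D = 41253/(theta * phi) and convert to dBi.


D_linear = 41253 / (24.800 * 19.560) = 85.04230
D_dBi = 10 * log10(85.04230) = 19.30 dBi

19.30 dBi


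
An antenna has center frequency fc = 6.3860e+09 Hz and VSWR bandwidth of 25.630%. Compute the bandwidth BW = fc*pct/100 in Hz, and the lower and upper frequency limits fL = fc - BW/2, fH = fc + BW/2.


BW = 6.3860e+09 * 25.630/100 = 1.636732e+09 Hz
fL = 6.3860e+09 - 1.636732e+09/2 = 5.568e+09 Hz
fH = 6.3860e+09 + 1.636732e+09/2 = 7.204e+09 Hz

BW=1.637e+09 Hz, fL=5.568e+09 Hz, fH=7.204e+09 Hz


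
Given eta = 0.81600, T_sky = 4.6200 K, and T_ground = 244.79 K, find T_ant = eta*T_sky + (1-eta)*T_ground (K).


T_ant = 0.81600 * 4.6200 + (1 - 0.81600) * 244.79 = 48.81 K

48.81 K


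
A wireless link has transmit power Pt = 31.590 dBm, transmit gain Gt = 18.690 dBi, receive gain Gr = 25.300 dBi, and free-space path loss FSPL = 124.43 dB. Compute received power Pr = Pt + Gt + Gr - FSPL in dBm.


Pr = 31.590 + 18.690 + 25.300 - 124.43 = -48.85 dBm

-48.85 dBm


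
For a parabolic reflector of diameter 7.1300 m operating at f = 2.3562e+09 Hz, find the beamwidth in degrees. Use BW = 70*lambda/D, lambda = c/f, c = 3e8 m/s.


lambda = c / f = 3.0000e+08 / 2.3562e+09 = 0.1273237 m
BW = 70 * 0.1273237 / 7.1300 = 1.250 deg

1.250 deg


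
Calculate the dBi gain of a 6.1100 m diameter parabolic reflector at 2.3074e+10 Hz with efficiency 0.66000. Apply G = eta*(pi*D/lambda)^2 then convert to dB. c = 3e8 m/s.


lambda = c / f = 3.0000e+08 / 2.3074e+10 = 0.01300165 m
G_linear = 0.66000 * (pi * 6.1100 / 0.01300165)^2 = 1.438564e+06
G_dBi = 10 * log10(1.438564e+06) = 61.58 dBi

61.58 dBi


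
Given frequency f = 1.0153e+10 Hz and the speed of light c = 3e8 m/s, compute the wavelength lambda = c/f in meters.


lambda = c / f = 3.0000e+08 / 1.0153e+10 = 0.02955 m

0.02955 m


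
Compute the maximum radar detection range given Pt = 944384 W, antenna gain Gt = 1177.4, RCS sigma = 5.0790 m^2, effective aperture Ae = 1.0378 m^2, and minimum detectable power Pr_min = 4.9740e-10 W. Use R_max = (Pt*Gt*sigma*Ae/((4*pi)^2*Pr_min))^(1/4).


R^4 = 944384*1177.4*5.0790*1.0378 / ((4*pi)^2 * 4.9740e-10) = 7.461721e+16
R_max = 7.461721e+16^0.25 = 16528 m

16528 m


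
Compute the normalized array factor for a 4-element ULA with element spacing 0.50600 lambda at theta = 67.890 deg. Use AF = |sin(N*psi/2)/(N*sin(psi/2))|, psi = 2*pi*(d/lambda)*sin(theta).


psi = 2*pi*0.50600*sin(67.890 deg) = 2.945496 rad
AF = |sin(4*2.945496/2) / (4*sin(2.945496/2))| = 0.09602

0.09602


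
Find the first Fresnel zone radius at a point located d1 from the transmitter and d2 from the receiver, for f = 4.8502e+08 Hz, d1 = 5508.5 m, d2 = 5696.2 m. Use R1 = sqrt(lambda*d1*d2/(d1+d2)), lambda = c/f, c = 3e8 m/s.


lambda = c / f = 3.0000e+08 / 4.8502e+08 = 0.6185312 m
R1 = sqrt(0.6185312 * 5508.5 * 5696.2 / (5508.5 + 5696.2)) = 41.62 m

41.62 m


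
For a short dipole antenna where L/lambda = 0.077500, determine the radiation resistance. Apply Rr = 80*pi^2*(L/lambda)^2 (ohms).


Rr = 80 * pi^2 * (0.077500)^2 = 80 * 9.869604 * 6.006250e-03 = 4.742 ohm

4.742 ohm


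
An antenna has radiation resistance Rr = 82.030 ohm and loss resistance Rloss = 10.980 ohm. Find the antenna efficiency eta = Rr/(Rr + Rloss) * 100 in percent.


eta = 82.030 / (82.030 + 10.980) * 100 = 88.19%

88.19%


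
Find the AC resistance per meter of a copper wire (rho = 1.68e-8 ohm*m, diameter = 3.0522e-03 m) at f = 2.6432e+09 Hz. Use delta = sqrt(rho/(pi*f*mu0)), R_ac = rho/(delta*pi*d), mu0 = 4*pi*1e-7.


delta = sqrt(1.68e-8 / (pi * 2.6432e+09 * 4*pi*1e-7)) = 1.268848e-06 m
R_ac = 1.68e-8 / (1.268848e-06 * pi * 3.0522e-03) = 1.381 ohm/m

1.381 ohm/m


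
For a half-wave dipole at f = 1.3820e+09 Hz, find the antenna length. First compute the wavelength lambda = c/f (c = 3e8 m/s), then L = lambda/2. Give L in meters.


lambda = c / f = 3.0000e+08 / 1.3820e+09 = 0.2170767 m
L = lambda / 2 = 0.2170767 / 2 = 0.1085 m

0.1085 m


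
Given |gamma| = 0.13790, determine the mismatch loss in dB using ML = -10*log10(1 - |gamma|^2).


ML = -10 * log10(1 - 0.13790^2) = -10 * log10(0.98098359) = 0.08338 dB

0.08338 dB


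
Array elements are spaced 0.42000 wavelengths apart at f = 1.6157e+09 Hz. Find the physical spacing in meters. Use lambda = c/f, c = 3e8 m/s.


lambda = c / f = 3.0000e+08 / 1.6157e+09 = 0.1856780 m
d = 0.42000 * 0.1856780 = 0.07798 m

0.07798 m


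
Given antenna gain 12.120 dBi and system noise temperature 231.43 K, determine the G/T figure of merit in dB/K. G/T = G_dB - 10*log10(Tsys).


G/T = 12.120 - 10*log10(231.43) = 12.120 - 23.64420 = -11.52 dB/K

-11.52 dB/K


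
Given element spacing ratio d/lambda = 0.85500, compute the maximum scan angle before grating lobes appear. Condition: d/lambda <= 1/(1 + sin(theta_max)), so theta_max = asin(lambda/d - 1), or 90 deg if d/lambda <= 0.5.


lambda/d - 1 = 1/0.85500 - 1 = 0.1695906
theta_max = asin(0.1695906) = 9.764 deg

9.764 deg


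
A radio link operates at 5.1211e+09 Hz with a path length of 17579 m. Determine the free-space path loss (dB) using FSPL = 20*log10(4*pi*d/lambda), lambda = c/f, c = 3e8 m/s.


lambda = c / f = 3.0000e+08 / 5.1211e+09 = 0.05858116 m
FSPL = 20 * log10(4*pi*17579/0.05858116) = 131.5 dB

131.5 dB


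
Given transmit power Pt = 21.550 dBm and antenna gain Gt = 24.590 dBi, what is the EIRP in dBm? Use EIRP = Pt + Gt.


EIRP = Pt + Gt = 21.550 + 24.590 = 46.14 dBm

46.14 dBm


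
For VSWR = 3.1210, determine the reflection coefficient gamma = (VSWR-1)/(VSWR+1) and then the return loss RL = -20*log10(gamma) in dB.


gamma = (3.1210 - 1) / (3.1210 + 1) = 0.5146809
RL = -20 * log10(0.5146809) = 5.769 dB

5.769 dB


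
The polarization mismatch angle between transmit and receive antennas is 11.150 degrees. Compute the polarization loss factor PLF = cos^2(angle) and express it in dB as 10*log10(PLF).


PLF_linear = cos^2(11.150 deg) = 0.9626049
PLF_dB = 10 * log10(0.9626049) = -0.1655 dB

-0.1655 dB


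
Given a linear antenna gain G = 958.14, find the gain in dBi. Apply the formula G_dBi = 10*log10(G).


G_dBi = 10 * log10(958.14) = 29.81 dBi

29.81 dBi


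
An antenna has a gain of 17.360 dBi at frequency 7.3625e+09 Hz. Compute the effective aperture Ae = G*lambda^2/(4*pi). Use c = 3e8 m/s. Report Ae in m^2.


lambda = c / f = 3.0000e+08 / 7.3625e+09 = 0.04074703 m
G_linear = 10^(17.360/10) = 54.45027
Ae = G_linear * lambda^2 / (4*pi) = 54.45027 * 0.04074703^2 / (4*pi) = 7.194e-03 m^2

7.194e-03 m^2


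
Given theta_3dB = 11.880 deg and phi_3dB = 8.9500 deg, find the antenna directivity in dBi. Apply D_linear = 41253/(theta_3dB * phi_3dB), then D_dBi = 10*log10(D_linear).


D_linear = 41253 / (11.880 * 8.9500) = 387.9860
D_dBi = 10 * log10(387.9860) = 25.89 dBi

25.89 dBi


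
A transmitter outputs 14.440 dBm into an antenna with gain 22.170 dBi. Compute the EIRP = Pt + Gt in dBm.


EIRP = Pt + Gt = 14.440 + 22.170 = 36.61 dBm

36.61 dBm


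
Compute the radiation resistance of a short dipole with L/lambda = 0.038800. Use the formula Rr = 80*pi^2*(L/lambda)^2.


Rr = 80 * pi^2 * (0.038800)^2 = 80 * 9.869604 * 1.505440e-03 = 1.189 ohm

1.189 ohm


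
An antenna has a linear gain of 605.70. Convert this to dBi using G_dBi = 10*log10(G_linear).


G_dBi = 10 * log10(605.70) = 27.82 dBi

27.82 dBi


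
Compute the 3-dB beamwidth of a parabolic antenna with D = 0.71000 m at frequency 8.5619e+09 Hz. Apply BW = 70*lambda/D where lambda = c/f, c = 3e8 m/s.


lambda = c / f = 3.0000e+08 / 8.5619e+09 = 0.03503895 m
BW = 70 * 0.03503895 / 0.71000 = 3.455 deg

3.455 deg


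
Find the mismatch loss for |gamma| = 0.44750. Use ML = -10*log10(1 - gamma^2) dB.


ML = -10 * log10(1 - 0.44750^2) = -10 * log10(0.79974375) = 0.9705 dB

0.9705 dB


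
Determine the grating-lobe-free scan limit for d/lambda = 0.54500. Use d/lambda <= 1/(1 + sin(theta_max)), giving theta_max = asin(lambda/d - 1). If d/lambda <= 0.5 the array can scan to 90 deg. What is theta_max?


lambda/d - 1 = 1/0.54500 - 1 = 0.8348624
theta_max = asin(0.8348624) = 56.60 deg

56.60 deg


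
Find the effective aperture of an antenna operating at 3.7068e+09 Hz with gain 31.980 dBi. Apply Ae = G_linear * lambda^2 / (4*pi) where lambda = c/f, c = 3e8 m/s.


lambda = c / f = 3.0000e+08 / 3.7068e+09 = 0.08093234 m
G_linear = 10^(31.980/10) = 1577.611
Ae = G_linear * lambda^2 / (4*pi) = 1577.611 * 0.08093234^2 / (4*pi) = 0.8223 m^2

0.8223 m^2


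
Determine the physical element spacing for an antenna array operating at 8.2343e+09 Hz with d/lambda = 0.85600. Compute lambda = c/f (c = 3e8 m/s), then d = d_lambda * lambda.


lambda = c / f = 3.0000e+08 / 8.2343e+09 = 0.03643297 m
d = 0.85600 * 0.03643297 = 0.03119 m

0.03119 m


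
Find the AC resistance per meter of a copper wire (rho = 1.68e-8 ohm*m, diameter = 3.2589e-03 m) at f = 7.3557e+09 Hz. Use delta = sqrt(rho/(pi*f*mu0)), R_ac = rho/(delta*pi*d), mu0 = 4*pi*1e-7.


delta = sqrt(1.68e-8 / (pi * 7.3557e+09 * 4*pi*1e-7)) = 7.606113e-07 m
R_ac = 1.68e-8 / (7.606113e-07 * pi * 3.2589e-03) = 2.157 ohm/m

2.157 ohm/m


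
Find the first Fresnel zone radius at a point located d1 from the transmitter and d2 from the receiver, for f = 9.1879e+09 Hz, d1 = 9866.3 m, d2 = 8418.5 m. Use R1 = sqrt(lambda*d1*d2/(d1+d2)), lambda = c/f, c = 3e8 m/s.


lambda = c / f = 3.0000e+08 / 9.1879e+09 = 0.03265164 m
R1 = sqrt(0.03265164 * 9866.3 * 8418.5 / (9866.3 + 8418.5)) = 12.18 m

12.18 m


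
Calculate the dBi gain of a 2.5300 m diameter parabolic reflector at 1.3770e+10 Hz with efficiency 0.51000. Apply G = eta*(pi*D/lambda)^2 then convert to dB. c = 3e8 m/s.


lambda = c / f = 3.0000e+08 / 1.3770e+10 = 0.02178649 m
G_linear = 0.51000 * (pi * 2.5300 / 0.02178649)^2 = 67879.16
G_dBi = 10 * log10(67879.16) = 48.32 dBi

48.32 dBi


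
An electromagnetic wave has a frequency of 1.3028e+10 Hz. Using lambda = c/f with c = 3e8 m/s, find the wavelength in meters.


lambda = c / f = 3.0000e+08 / 1.3028e+10 = 0.02303 m

0.02303 m


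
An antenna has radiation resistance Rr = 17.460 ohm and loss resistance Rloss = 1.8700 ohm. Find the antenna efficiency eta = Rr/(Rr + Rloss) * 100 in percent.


eta = 17.460 / (17.460 + 1.8700) * 100 = 90.33%

90.33%


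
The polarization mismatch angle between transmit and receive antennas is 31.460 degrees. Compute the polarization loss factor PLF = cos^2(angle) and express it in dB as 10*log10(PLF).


PLF_linear = cos^2(31.460 deg) = 0.7276171
PLF_dB = 10 * log10(0.7276171) = -1.381 dB

-1.381 dB


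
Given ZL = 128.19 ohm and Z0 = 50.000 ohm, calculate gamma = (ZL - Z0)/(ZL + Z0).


gamma = (128.19 - 50.000) / (128.19 + 50.000) = 0.4388

0.4388


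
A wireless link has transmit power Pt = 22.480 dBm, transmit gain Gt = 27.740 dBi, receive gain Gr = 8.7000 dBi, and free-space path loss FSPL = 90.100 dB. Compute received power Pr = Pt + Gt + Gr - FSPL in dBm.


Pr = 22.480 + 27.740 + 8.7000 - 90.100 = -31.18 dBm

-31.18 dBm


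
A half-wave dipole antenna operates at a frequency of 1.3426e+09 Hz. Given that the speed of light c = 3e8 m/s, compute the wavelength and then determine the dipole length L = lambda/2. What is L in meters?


lambda = c / f = 3.0000e+08 / 1.3426e+09 = 0.2234470 m
L = lambda / 2 = 0.2234470 / 2 = 0.1117 m

0.1117 m


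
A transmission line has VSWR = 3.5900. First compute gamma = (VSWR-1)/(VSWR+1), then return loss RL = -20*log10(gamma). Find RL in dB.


gamma = (3.5900 - 1) / (3.5900 + 1) = 0.5642702
RL = -20 * log10(0.5642702) = 4.970 dB

4.970 dB


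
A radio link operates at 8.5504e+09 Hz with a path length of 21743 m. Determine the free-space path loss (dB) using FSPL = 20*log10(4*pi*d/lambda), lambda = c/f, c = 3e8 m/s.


lambda = c / f = 3.0000e+08 / 8.5504e+09 = 0.03508608 m
FSPL = 20 * log10(4*pi*21743/0.03508608) = 137.8 dB

137.8 dB


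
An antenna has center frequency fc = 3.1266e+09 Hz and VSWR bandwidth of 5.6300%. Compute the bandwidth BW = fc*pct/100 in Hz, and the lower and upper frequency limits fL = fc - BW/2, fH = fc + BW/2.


BW = 3.1266e+09 * 5.6300/100 = 1.760276e+08 Hz
fL = 3.1266e+09 - 1.760276e+08/2 = 3.039e+09 Hz
fH = 3.1266e+09 + 1.760276e+08/2 = 3.215e+09 Hz

BW=1.760e+08 Hz, fL=3.039e+09 Hz, fH=3.215e+09 Hz


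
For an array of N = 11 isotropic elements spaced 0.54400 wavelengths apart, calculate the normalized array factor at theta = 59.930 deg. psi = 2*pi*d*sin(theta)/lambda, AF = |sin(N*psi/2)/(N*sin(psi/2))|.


psi = 2*pi*0.54400*sin(59.930 deg) = 2.958030 rad
AF = |sin(11*2.958030/2) / (11*sin(2.958030/2))| = 0.04859

0.04859


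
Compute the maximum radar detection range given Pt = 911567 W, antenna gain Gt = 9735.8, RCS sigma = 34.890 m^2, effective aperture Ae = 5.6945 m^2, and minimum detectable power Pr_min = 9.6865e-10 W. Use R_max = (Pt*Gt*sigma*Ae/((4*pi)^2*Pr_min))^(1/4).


R^4 = 911567*9735.8*34.890*5.6945 / ((4*pi)^2 * 9.6865e-10) = 1.152737e+19
R_max = 1.152737e+19^0.25 = 58268 m

58268 m


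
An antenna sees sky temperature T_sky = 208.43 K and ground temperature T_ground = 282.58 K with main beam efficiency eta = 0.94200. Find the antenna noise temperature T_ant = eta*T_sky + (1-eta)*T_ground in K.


T_ant = 0.94200 * 208.43 + (1 - 0.94200) * 282.58 = 212.7 K

212.7 K


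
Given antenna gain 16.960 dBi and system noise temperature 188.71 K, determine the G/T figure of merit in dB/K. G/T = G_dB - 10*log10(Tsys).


G/T = 16.960 - 10*log10(188.71) = 16.960 - 22.75795 = -5.798 dB/K

-5.798 dB/K


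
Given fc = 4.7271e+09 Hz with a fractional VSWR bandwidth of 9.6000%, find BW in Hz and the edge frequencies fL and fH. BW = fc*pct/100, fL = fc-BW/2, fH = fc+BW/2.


BW = 4.7271e+09 * 9.6000/100 = 4.538016e+08 Hz
fL = 4.7271e+09 - 4.538016e+08/2 = 4.500e+09 Hz
fH = 4.7271e+09 + 4.538016e+08/2 = 4.954e+09 Hz

BW=4.538e+08 Hz, fL=4.500e+09 Hz, fH=4.954e+09 Hz


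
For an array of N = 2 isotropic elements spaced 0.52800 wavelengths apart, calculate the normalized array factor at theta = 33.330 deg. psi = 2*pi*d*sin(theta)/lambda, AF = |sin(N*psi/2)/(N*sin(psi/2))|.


psi = 2*pi*0.52800*sin(33.330 deg) = 1.822847 rad
AF = |sin(2*1.822847/2) / (2*sin(1.822847/2))| = 0.6126

0.6126


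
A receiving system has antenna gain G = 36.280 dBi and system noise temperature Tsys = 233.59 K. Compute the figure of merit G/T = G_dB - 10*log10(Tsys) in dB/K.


G/T = 36.280 - 10*log10(233.59) = 36.280 - 23.68454 = 12.60 dB/K

12.60 dB/K


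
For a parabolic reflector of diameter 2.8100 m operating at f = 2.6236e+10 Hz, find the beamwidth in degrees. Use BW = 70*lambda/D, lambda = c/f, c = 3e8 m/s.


lambda = c / f = 3.0000e+08 / 2.6236e+10 = 0.01143467 m
BW = 70 * 0.01143467 / 2.8100 = 0.2848 deg

0.2848 deg


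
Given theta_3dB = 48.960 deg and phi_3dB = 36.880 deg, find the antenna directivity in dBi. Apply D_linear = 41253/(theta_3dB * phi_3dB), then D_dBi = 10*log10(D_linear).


D_linear = 41253 / (48.960 * 36.880) = 22.84669
D_dBi = 10 * log10(22.84669) = 13.59 dBi

13.59 dBi


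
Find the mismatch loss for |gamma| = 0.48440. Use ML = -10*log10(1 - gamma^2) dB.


ML = -10 * log10(1 - 0.48440^2) = -10 * log10(0.76535664) = 1.161 dB

1.161 dB


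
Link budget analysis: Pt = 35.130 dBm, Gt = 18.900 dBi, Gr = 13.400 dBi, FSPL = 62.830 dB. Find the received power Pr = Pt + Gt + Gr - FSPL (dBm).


Pr = 35.130 + 18.900 + 13.400 - 62.830 = 4.60 dBm

4.60 dBm


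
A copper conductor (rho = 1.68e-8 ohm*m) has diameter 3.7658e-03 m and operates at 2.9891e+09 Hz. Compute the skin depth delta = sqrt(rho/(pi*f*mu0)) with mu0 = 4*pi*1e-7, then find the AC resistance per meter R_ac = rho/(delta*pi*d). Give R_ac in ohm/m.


delta = sqrt(1.68e-8 / (pi * 2.9891e+09 * 4*pi*1e-7)) = 1.193176e-06 m
R_ac = 1.68e-8 / (1.193176e-06 * pi * 3.7658e-03) = 1.190 ohm/m

1.190 ohm/m


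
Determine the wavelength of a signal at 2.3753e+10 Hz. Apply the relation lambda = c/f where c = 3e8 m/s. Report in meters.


lambda = c / f = 3.0000e+08 / 2.3753e+10 = 0.01263 m

0.01263 m


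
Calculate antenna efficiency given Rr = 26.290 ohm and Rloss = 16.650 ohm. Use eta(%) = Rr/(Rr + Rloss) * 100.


eta = 26.290 / (26.290 + 16.650) * 100 = 61.22%

61.22%


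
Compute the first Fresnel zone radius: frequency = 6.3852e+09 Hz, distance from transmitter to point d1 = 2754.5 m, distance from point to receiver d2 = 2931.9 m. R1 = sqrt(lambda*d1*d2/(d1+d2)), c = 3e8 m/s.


lambda = c / f = 3.0000e+08 / 6.3852e+09 = 0.04698365 m
R1 = sqrt(0.04698365 * 2754.5 * 2931.9 / (2754.5 + 2931.9)) = 8.169 m

8.169 m


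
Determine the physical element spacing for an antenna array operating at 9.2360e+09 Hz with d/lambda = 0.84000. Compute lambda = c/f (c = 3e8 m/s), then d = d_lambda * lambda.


lambda = c / f = 3.0000e+08 / 9.2360e+09 = 0.03248159 m
d = 0.84000 * 0.03248159 = 0.02728 m

0.02728 m


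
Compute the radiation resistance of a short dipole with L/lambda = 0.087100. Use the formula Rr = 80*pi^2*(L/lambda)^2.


Rr = 80 * pi^2 * (0.087100)^2 = 80 * 9.869604 * 7.586410e-03 = 5.990 ohm

5.990 ohm


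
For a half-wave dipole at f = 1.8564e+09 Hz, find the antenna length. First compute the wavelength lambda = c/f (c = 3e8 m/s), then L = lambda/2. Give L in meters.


lambda = c / f = 3.0000e+08 / 1.8564e+09 = 0.1616031 m
L = lambda / 2 = 0.1616031 / 2 = 0.08080 m

0.08080 m


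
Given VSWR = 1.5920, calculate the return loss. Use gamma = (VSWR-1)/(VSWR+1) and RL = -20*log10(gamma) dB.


gamma = (1.5920 - 1) / (1.5920 + 1) = 0.2283951
RL = -20 * log10(0.2283951) = 12.83 dB

12.83 dB


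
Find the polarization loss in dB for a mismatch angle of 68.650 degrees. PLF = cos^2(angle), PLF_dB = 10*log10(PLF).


PLF_linear = cos^2(68.650 deg) = 0.1325427
PLF_dB = 10 * log10(0.1325427) = -8.776 dB

-8.776 dB


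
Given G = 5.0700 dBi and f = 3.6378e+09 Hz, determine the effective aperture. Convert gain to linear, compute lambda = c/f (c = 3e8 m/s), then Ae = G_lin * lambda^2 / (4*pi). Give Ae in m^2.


lambda = c / f = 3.0000e+08 / 3.6378e+09 = 0.08246743 m
G_linear = 10^(5.0700/10) = 3.213661
Ae = G_linear * lambda^2 / (4*pi) = 3.213661 * 0.08246743^2 / (4*pi) = 1.739e-03 m^2

1.739e-03 m^2


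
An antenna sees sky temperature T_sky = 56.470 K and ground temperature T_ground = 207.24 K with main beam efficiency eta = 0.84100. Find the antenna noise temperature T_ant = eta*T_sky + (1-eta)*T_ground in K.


T_ant = 0.84100 * 56.470 + (1 - 0.84100) * 207.24 = 80.44 K

80.44 K


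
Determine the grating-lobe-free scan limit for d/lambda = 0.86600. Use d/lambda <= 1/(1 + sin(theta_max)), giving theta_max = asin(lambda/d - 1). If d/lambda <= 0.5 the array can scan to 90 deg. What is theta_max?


lambda/d - 1 = 1/0.86600 - 1 = 0.1547344
theta_max = asin(0.1547344) = 8.901 deg

8.901 deg


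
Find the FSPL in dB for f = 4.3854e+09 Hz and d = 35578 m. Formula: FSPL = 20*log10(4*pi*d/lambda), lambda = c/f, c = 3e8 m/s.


lambda = c / f = 3.0000e+08 / 4.3854e+09 = 0.06840881 m
FSPL = 20 * log10(4*pi*35578/0.06840881) = 136.3 dB

136.3 dB


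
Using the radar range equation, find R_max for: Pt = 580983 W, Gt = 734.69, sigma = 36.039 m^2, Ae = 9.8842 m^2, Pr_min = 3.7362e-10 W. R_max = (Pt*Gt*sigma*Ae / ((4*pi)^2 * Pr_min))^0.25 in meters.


R^4 = 580983*734.69*36.039*9.8842 / ((4*pi)^2 * 3.7362e-10) = 2.577104e+18
R_max = 2.577104e+18^0.25 = 40067 m

40067 m


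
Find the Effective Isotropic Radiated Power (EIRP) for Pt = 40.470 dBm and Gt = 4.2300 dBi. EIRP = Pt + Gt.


EIRP = Pt + Gt = 40.470 + 4.2300 = 44.70 dBm

44.70 dBm


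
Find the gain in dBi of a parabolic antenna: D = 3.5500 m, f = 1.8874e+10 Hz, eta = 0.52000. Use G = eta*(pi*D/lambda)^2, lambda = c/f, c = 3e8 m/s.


lambda = c / f = 3.0000e+08 / 1.8874e+10 = 0.01589488 m
G_linear = 0.52000 * (pi * 3.5500 / 0.01589488)^2 = 256003.1
G_dBi = 10 * log10(256003.1) = 54.08 dBi

54.08 dBi


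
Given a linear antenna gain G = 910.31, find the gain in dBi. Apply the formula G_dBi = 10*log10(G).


G_dBi = 10 * log10(910.31) = 29.59 dBi

29.59 dBi


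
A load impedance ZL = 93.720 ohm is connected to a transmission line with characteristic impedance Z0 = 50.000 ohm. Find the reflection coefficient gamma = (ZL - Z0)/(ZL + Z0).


gamma = (93.720 - 50.000) / (93.720 + 50.000) = 0.3042

0.3042


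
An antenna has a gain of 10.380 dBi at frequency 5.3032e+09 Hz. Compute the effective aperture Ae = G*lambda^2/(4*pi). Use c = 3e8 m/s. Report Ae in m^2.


lambda = c / f = 3.0000e+08 / 5.3032e+09 = 0.05656962 m
G_linear = 10^(10.380/10) = 10.91440
Ae = G_linear * lambda^2 / (4*pi) = 10.91440 * 0.05656962^2 / (4*pi) = 2.779e-03 m^2

2.779e-03 m^2


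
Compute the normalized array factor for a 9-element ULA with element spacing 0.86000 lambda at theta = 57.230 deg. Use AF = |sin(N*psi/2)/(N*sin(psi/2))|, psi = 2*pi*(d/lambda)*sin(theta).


psi = 2*pi*0.86000*sin(57.230 deg) = 4.543567 rad
AF = |sin(9*4.543567/2) / (9*sin(4.543567/2))| = 0.1453

0.1453


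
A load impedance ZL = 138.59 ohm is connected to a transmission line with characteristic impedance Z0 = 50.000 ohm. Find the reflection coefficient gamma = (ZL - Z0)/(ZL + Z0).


gamma = (138.59 - 50.000) / (138.59 + 50.000) = 0.4697

0.4697


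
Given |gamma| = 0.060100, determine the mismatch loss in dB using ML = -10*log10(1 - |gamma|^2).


ML = -10 * log10(1 - 0.060100^2) = -10 * log10(0.99638799) = 0.01572 dB

0.01572 dB


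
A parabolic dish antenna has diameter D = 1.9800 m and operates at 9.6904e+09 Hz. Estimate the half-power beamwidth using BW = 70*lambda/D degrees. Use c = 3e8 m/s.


lambda = c / f = 3.0000e+08 / 9.6904e+09 = 0.03095847 m
BW = 70 * 0.03095847 / 1.9800 = 1.094 deg

1.094 deg


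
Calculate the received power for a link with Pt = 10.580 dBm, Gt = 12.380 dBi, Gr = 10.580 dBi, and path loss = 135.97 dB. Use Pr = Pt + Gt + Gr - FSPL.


Pr = 10.580 + 12.380 + 10.580 - 135.97 = -102.43 dBm

-102.43 dBm


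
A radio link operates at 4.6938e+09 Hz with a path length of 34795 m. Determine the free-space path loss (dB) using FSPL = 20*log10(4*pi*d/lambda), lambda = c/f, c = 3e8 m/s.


lambda = c / f = 3.0000e+08 / 4.6938e+09 = 0.06391410 m
FSPL = 20 * log10(4*pi*34795/0.06391410) = 136.7 dB

136.7 dB


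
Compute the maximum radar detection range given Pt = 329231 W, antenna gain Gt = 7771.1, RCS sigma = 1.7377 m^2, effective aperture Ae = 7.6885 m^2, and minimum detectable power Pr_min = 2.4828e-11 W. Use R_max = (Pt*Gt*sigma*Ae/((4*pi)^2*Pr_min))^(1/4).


R^4 = 329231*7771.1*1.7377*7.6885 / ((4*pi)^2 * 2.4828e-11) = 8.718428e+18
R_max = 8.718428e+18^0.25 = 54339 m

54339 m


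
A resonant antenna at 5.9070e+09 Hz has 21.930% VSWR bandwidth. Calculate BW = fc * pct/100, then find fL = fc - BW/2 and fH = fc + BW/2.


BW = 5.9070e+09 * 21.930/100 = 1.295405e+09 Hz
fL = 5.9070e+09 - 1.295405e+09/2 = 5.259e+09 Hz
fH = 5.9070e+09 + 1.295405e+09/2 = 6.555e+09 Hz

BW=1.295e+09 Hz, fL=5.259e+09 Hz, fH=6.555e+09 Hz


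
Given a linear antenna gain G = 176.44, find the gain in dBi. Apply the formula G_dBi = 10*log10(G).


G_dBi = 10 * log10(176.44) = 22.47 dBi

22.47 dBi


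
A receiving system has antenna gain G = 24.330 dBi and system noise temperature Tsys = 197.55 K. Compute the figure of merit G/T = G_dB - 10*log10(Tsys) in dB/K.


G/T = 24.330 - 10*log10(197.55) = 24.330 - 22.95677 = 1.373 dB/K

1.373 dB/K


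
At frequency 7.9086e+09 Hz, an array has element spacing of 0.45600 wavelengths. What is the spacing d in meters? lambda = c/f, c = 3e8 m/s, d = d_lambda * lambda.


lambda = c / f = 3.0000e+08 / 7.9086e+09 = 0.03793339 m
d = 0.45600 * 0.03793339 = 0.01730 m

0.01730 m


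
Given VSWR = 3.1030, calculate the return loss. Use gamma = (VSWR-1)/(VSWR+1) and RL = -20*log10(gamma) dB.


gamma = (3.1030 - 1) / (3.1030 + 1) = 0.5125518
RL = -20 * log10(0.5125518) = 5.805 dB

5.805 dB


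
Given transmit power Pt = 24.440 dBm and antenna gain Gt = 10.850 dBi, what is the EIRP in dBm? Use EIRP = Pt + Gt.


EIRP = Pt + Gt = 24.440 + 10.850 = 35.29 dBm

35.29 dBm


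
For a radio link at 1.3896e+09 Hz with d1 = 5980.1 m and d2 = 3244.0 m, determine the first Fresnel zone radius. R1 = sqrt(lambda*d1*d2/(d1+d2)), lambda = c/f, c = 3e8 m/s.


lambda = c / f = 3.0000e+08 / 1.3896e+09 = 0.2158895 m
R1 = sqrt(0.2158895 * 5980.1 * 3244.0 / (5980.1 + 3244.0)) = 21.31 m

21.31 m


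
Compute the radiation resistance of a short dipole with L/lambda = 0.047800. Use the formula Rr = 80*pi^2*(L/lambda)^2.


Rr = 80 * pi^2 * (0.047800)^2 = 80 * 9.869604 * 2.284840e-03 = 1.804 ohm

1.804 ohm


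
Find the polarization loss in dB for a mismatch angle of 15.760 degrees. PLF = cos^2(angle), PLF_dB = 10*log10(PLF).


PLF_linear = cos^2(15.760 deg) = 0.9262289
PLF_dB = 10 * log10(0.9262289) = -0.3328 dB

-0.3328 dB


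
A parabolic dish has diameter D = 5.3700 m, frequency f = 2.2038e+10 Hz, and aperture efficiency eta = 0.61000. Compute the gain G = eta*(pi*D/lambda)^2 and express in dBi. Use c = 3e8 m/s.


lambda = c / f = 3.0000e+08 / 2.2038e+10 = 0.01361285 m
G_linear = 0.61000 * (pi * 5.3700 / 0.01361285)^2 = 936871.5
G_dBi = 10 * log10(936871.5) = 59.72 dBi

59.72 dBi


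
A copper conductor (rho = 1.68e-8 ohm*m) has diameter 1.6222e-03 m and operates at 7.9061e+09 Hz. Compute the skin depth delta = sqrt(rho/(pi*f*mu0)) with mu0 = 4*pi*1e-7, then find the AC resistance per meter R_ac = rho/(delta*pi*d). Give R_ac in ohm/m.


delta = sqrt(1.68e-8 / (pi * 7.9061e+09 * 4*pi*1e-7)) = 7.336579e-07 m
R_ac = 1.68e-8 / (7.336579e-07 * pi * 1.6222e-03) = 4.493 ohm/m

4.493 ohm/m


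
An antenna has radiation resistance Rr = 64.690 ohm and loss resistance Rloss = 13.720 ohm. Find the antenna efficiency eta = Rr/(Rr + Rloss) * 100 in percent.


eta = 64.690 / (64.690 + 13.720) * 100 = 82.50%

82.50%


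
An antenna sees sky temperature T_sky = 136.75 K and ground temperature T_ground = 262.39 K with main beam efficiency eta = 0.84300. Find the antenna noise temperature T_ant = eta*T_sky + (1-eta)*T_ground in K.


T_ant = 0.84300 * 136.75 + (1 - 0.84300) * 262.39 = 156.5 K

156.5 K


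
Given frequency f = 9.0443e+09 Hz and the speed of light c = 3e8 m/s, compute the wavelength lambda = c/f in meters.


lambda = c / f = 3.0000e+08 / 9.0443e+09 = 0.03317 m

0.03317 m


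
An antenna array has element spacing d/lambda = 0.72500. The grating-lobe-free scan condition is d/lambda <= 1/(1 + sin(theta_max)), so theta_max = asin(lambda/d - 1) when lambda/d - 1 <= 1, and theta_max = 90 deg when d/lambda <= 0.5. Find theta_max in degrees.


lambda/d - 1 = 1/0.72500 - 1 = 0.3793103
theta_max = asin(0.3793103) = 22.29 deg

22.29 deg


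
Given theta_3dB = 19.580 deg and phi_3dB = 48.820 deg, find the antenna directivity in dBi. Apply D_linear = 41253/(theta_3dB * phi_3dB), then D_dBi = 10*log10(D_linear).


D_linear = 41253 / (19.580 * 48.820) = 43.15639
D_dBi = 10 * log10(43.15639) = 16.35 dBi

16.35 dBi


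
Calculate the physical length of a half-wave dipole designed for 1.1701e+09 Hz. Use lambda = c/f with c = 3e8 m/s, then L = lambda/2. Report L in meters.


lambda = c / f = 3.0000e+08 / 1.1701e+09 = 0.2563883 m
L = lambda / 2 = 0.2563883 / 2 = 0.1282 m

0.1282 m


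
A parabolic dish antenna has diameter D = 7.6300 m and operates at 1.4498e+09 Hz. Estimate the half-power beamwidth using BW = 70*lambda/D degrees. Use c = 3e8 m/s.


lambda = c / f = 3.0000e+08 / 1.4498e+09 = 0.2069251 m
BW = 70 * 0.2069251 / 7.6300 = 1.898 deg

1.898 deg


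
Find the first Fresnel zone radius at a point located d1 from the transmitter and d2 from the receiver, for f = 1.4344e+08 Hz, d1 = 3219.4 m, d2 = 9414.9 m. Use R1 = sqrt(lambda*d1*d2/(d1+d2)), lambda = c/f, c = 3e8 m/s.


lambda = c / f = 3.0000e+08 / 1.4344e+08 = 2.091467 m
R1 = sqrt(2.091467 * 3219.4 * 9414.9 / (3219.4 + 9414.9)) = 70.83 m

70.83 m


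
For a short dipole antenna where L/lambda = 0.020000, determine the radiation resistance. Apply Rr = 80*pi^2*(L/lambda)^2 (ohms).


Rr = 80 * pi^2 * (0.020000)^2 = 80 * 9.869604 * 4.000000e-04 = 0.3158 ohm

0.3158 ohm


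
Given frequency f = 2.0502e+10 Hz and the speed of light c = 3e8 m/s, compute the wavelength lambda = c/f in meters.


lambda = c / f = 3.0000e+08 / 2.0502e+10 = 0.01463 m

0.01463 m


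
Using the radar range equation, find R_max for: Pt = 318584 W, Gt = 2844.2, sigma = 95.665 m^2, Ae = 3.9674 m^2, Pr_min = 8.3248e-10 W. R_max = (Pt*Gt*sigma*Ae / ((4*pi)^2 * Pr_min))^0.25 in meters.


R^4 = 318584*2844.2*95.665*3.9674 / ((4*pi)^2 * 8.3248e-10) = 2.616072e+18
R_max = 2.616072e+18^0.25 = 40217 m

40217 m


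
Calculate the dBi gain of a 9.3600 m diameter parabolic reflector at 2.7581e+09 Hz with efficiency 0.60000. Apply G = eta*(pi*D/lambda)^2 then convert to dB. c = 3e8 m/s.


lambda = c / f = 3.0000e+08 / 2.7581e+09 = 0.1087705 m
G_linear = 0.60000 * (pi * 9.3600 / 0.1087705)^2 = 43851.10
G_dBi = 10 * log10(43851.10) = 46.42 dBi

46.42 dBi


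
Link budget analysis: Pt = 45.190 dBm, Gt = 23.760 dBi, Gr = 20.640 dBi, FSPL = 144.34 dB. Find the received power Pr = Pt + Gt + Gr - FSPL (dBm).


Pr = 45.190 + 23.760 + 20.640 - 144.34 = -54.75 dBm

-54.75 dBm


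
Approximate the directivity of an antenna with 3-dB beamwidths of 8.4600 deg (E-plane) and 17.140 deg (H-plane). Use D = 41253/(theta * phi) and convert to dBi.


D_linear = 41253 / (8.4600 * 17.140) = 284.4948
D_dBi = 10 * log10(284.4948) = 24.54 dBi

24.54 dBi


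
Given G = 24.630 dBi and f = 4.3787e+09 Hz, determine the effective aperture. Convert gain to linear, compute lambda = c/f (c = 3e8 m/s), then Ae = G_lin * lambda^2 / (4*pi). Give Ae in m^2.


lambda = c / f = 3.0000e+08 / 4.3787e+09 = 0.06851349 m
G_linear = 10^(24.630/10) = 290.4023
Ae = G_linear * lambda^2 / (4*pi) = 290.4023 * 0.06851349^2 / (4*pi) = 0.1085 m^2

0.1085 m^2
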